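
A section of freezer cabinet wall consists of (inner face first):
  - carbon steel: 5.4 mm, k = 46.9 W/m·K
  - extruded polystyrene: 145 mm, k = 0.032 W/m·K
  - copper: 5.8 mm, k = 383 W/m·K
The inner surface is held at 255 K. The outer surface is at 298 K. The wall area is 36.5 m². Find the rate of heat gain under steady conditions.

Q ≈ 346 W

Using the resistance-network approach (series):
R_carbon steel = L/(kA) = 0.0054/(46.9×36.5) = 3.154×10^-6 K/W
R_extruded polystyrene = L/(kA) = 0.145/(0.032×36.5) = 0.1241 K/W
R_copper = L/(kA) = 0.0058/(383×36.5) = 4.149×10^-7 K/W
R_total = 0.1241 K/W
Q = ΔT / R_total = 43 / 0.1241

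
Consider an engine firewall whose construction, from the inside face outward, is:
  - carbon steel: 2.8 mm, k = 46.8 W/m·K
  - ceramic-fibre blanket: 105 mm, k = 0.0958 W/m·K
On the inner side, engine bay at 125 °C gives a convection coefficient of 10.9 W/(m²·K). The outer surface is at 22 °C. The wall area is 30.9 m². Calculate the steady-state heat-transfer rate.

Series thermal resistances:
R_inner film = 1/(h_i·A) = 1/(10.9×30.9) = 0.002969 K/W
R_carbon steel = L/(kA) = 0.0028/(46.8×30.9) = 1.936×10^-6 K/W
R_ceramic-fibre blanket = L/(kA) = 0.105/(0.0958×30.9) = 0.03547 K/W
R_total = 0.03844 K/W
Q = ΔT / R_total = 103 / 0.03844

Q ≈ 2680 W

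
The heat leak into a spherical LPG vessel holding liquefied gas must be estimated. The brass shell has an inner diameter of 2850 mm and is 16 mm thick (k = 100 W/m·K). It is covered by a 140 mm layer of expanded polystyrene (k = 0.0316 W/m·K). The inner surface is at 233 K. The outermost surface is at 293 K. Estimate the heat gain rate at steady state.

Spherical conduction: R = (1/r_in − 1/r_out)/(4πk) per layer; series-sum.
R_brass shell = (1/1.425 − 1/1.441)/(4π×100) = 6.201×10^-6 K/W
R_expanded polystyrene = (1/1.441 − 1/1.581)/(4π×0.0316) = 0.1548 K/W
R_total = 0.1548 K/W
Q = ΔT/R_total = 60/0.1548

Q ≈ 388 W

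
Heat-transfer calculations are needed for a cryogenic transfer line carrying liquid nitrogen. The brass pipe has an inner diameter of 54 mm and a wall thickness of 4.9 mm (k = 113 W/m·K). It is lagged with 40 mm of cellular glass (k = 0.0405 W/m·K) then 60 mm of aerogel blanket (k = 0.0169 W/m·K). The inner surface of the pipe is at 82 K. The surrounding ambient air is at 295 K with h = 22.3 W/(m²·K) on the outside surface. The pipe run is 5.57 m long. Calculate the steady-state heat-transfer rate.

Cylindrical conduction, so R = ln(r₂/r₁)/(2πkL) per layer, in series:
R_brass pipe wall = ln(31.9/27)/(2π×113×5.57) = 4.217×10^-5 K/W
R_cellular glass = ln(71.9/31.9)/(2π×0.0405×5.57) = 0.5734 K/W
R_aerogel blanket = ln(131.9/71.9)/(2π×0.0169×5.57) = 1.026 K/W
R_outer film = 1/(h_o·2πr_oL) = 1/(22.3×2π×0.1319×5.57) = 0.009714 K/W
R_total = 1.609 K/W
Q = ΔT/R_total = 213/1.609

Q ≈ 132 W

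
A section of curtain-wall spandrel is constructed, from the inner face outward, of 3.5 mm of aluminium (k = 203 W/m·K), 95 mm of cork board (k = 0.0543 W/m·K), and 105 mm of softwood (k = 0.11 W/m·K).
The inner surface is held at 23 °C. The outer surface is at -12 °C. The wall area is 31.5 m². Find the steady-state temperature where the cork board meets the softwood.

T ≈ 0.355 °C

Using the resistance-network approach (series):
R_aluminium = L/(kA) = 0.0035/(203×31.5) = 5.473×10^-7 K/W
R_cork board = L/(kA) = 0.095/(0.0543×31.5) = 0.05554 K/W
R_softwood = L/(kA) = 0.105/(0.11×31.5) = 0.0303 K/W
R_total = 0.08584 K/W;  Q = ΔT/R_total = 35/0.08584 = 407.7 W
T_interface = T_inner − Q·ΣR(inner→interface) = 23 − 408×0.05554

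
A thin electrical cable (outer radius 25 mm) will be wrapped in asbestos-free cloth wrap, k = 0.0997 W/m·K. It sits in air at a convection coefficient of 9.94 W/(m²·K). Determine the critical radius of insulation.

For a cylinder r_cr = k/h = 0.0997/9.94
r_cr = 10 mm; since the bare radius (25 mm) is above r_cr, any added insulation will reduce heat loss.

r_cr ≈ 10 mm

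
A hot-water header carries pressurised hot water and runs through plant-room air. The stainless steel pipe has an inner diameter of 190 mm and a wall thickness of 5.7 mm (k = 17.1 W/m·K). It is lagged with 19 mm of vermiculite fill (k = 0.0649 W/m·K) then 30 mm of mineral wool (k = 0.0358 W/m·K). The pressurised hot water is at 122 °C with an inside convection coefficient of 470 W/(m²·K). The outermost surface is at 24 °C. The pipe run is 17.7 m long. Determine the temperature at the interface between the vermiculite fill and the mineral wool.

T ≈ 92.5 °C

Radial resistances (cylindrical: R_cond = ln(r_o/r_i)/(2πkL), R_conv = 1/(h·2πrL)):
R_inner film = 1/(h_i·2πr₁L) = 1/(470×2π×0.095×17.7) = 2.014×10^-4 K/W
R_stainless steel pipe wall = ln(100.7/95)/(2π×17.1×17.7) = 3.064×10^-5 K/W
R_vermiculite fill = ln(119.7/100.7)/(2π×0.0649×17.7) = 0.02395 K/W
R_mineral wool = ln(149.7/119.7)/(2π×0.0358×17.7) = 0.05617 K/W
R_total = 0.08035 K/W
Q = ΔT/R_total = 98/0.08035
Q = 1220 W
T_interface = T_inner − Q·ΣR(inner→interface) = 122 − 1220×0.02418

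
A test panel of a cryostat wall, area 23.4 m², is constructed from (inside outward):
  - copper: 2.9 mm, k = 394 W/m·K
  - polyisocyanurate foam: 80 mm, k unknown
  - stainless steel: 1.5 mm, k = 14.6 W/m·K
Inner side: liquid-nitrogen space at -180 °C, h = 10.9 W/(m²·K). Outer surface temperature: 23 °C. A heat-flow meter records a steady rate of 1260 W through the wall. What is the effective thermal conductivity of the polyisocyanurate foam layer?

Model the wall as resistances in series:
R_inner film = 1/(h_i·A) = 1/(10.9×23.4) = 0.003921 K/W
R_copper = L/(kA) = 0.0029/(394×23.4) = 3.145×10^-7 K/W
R_stainless steel = L/(kA) = 0.0015/(14.6×23.4) = 4.391×10^-6 K/W
Sum of known resistances R_other = 0.003925 K/W
Total R = ΔT/Q = 203/1260 = 0.1611 K/W
R_polyisocyanurate foam = R_total − R_other = 0.1572 K/W
k = L/(R·A) = 0.08/(0.1572×23.4)

k ≈ 0.0218 W/(m·K)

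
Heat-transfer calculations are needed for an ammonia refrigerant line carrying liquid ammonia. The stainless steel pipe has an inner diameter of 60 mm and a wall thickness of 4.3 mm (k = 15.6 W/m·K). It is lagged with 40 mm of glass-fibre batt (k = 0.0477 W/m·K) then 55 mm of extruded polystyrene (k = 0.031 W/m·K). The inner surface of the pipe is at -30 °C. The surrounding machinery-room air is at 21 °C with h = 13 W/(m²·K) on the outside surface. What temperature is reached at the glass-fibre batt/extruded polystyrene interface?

For a radial system each layer contributes R = ln(r_out/r_in)/(2πkL); films add R = 1/(hA).
R_stainless steel pipe wall = ln(34.3/30)/(2π×15.6×1) = 0.001367 K/W
R_glass-fibre batt = ln(74.3/34.3)/(2π×0.0477×1) = 2.579 K/W
R_extruded polystyrene = ln(129.3/74.3)/(2π×0.031×1) = 2.844 K/W
R_outer film = 1/(h_o·2πr_oL) = 1/(13×2π×0.1293×1) = 0.09468 K/W
R_total = 5.519 K/W
Q = ΔT/R_total = 51/5.519
Q = 9.24 W/m
T_interface = T_inner + Q·ΣR(inner→interface) = -30 + 9.24×2.58

T ≈ -6.16 °C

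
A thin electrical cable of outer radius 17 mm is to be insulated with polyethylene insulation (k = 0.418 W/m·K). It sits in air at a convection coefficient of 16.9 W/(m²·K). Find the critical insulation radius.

r_cr ≈ 24.7 mm

For a cylinder r_cr = k/h = 0.418/16.9
r_cr = 24.7 mm; since the bare radius (17 mm) is below r_cr, adding a thin layer of insulation will *increase* heat loss.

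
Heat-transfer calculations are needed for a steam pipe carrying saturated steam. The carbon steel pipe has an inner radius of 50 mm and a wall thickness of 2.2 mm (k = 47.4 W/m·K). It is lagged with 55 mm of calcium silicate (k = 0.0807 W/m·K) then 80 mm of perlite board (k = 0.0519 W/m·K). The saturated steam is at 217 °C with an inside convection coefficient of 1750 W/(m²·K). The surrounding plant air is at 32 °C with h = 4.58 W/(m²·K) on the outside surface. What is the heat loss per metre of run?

q′ ≈ 55.8 W/m

Per-layer cylindrical resistances, series-summed:
R_inner film = 1/(h_i·2πr₁L) = 1/(1750×2π×0.05×1) = 0.001819 K/W
R_carbon steel pipe wall = ln(52.2/50)/(2π×47.4×1) = 1.446×10^-4 K/W
R_calcium silicate = ln(107.2/52.2)/(2π×0.0807×1) = 1.419 K/W
R_perlite board = ln(187.2/107.2)/(2π×0.0519×1) = 1.71 K/W
R_outer film = 1/(h_o·2πr_oL) = 1/(4.58×2π×0.1872×1) = 0.1856 K/W
R_total = 3.316 K/W
Q = ΔT/R_total = 185/3.316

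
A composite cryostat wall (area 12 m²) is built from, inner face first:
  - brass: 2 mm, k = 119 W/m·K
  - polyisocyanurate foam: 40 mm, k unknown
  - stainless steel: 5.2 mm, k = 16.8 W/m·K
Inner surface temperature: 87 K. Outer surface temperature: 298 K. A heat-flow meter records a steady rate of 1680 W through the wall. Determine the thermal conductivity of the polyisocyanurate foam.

k ≈ 0.0265 W/(m·K)

Series thermal resistances:
R_brass = L/(kA) = 0.002/(119×12) = 1.401×10^-6 K/W
R_stainless steel = L/(kA) = 0.0052/(16.8×12) = 2.579×10^-5 K/W
Sum of known resistances R_other = 2.719×10^-5 K/W
Total R = ΔT/Q = 211/1680 = 0.1256 K/W
R_polyisocyanurate foam = R_total − R_other = 0.1256 K/W
k = L/(R·A) = 0.04/(0.1256×12)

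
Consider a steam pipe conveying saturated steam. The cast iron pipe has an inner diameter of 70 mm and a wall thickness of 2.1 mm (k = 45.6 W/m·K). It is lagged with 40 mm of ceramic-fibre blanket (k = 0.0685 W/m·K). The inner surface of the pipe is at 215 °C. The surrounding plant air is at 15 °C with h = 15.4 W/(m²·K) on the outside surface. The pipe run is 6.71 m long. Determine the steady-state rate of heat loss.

Q ≈ 732 W

Cylindrical conduction, so R = ln(r₂/r₁)/(2πkL) per layer, in series:
R_cast iron pipe wall = ln(37.1/35)/(2π×45.6×6.71) = 3.031×10^-5 K/W
R_ceramic-fibre blanket = ln(77.1/37.1)/(2π×0.0685×6.71) = 0.2533 K/W
R_outer film = 1/(h_o·2πr_oL) = 1/(15.4×2π×0.0771×6.71) = 0.01998 K/W
R_total = 0.2733 K/W
Q = ΔT/R_total = 200/0.2733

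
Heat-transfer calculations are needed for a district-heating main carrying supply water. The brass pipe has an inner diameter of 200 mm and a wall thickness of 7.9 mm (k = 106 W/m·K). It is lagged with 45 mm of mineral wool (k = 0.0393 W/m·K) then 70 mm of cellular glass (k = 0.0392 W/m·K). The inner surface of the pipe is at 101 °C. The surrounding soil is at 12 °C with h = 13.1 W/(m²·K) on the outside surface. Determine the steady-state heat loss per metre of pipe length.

q′ ≈ 29.7 W/m

Cylindrical conduction, so R = ln(r₂/r₁)/(2πkL) per layer, in series:
R_brass pipe wall = ln(107.9/100)/(2π×106×1) = 1.142×10^-4 K/W
R_mineral wool = ln(152.9/107.9)/(2π×0.0393×1) = 1.412 K/W
R_cellular glass = ln(222.9/152.9)/(2π×0.0392×1) = 1.53 K/W
R_outer film = 1/(h_o·2πr_oL) = 1/(13.1×2π×0.2229×1) = 0.05451 K/W
R_total = 2.997 K/W
Q = ΔT/R_total = 89/2.997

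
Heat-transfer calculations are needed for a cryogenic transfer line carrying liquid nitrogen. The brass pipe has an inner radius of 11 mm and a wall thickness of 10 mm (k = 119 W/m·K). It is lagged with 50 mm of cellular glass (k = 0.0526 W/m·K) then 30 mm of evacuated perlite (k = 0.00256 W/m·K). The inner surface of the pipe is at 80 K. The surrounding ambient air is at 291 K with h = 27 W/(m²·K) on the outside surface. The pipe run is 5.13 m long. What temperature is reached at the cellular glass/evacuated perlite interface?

Radial resistances (cylindrical: R_cond = ln(r_o/r_i)/(2πkL), R_conv = 1/(h·2πrL)):
R_brass pipe wall = ln(21/11)/(2π×119×5.13) = 1.686×10^-4 K/W
R_cellular glass = ln(71/21)/(2π×0.0526×5.13) = 0.7185 K/W
R_evacuated perlite = ln(101/71)/(2π×0.00256×5.13) = 4.271 K/W
R_outer film = 1/(h_o·2πr_oL) = 1/(27×2π×0.101×5.13) = 0.01138 K/W
R_total = 5.001 K/W
Q = ΔT/R_total = 211/5.001
Q = 42.2 W
T_interface = T_inner + Q·ΣR(inner→interface) = 80 + 42.2×0.7187

T ≈ 110 K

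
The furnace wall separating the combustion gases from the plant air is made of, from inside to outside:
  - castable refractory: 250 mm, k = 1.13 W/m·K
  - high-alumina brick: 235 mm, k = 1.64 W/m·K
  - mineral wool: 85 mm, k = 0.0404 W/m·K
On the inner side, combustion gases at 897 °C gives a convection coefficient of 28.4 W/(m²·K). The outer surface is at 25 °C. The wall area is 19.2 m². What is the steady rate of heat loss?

Q ≈ 6690 W

Thermal resistances in series:
R_inner film = 1/(h_i·A) = 1/(28.4×19.2) = 0.001834 K/W
R_castable refractory = L/(kA) = 0.25/(1.13×19.2) = 0.01152 K/W
R_high-alumina brick = L/(kA) = 0.235/(1.64×19.2) = 0.007463 K/W
R_mineral wool = L/(kA) = 0.085/(0.0404×19.2) = 0.1096 K/W
R_total = 0.1304 K/W
Q = ΔT / R_total = 872 / 0.1304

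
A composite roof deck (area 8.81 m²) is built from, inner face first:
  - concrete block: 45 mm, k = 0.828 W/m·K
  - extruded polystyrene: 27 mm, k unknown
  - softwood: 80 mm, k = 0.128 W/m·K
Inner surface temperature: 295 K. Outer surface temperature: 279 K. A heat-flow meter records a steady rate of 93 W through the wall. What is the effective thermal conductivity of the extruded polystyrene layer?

Thermal resistances in series:
R_concrete block = L/(kA) = 0.045/(0.828×8.81) = 0.006169 K/W
R_softwood = L/(kA) = 0.08/(0.128×8.81) = 0.07094 K/W
Sum of known resistances R_other = 0.07711 K/W
Total R = ΔT/Q = 16/93 = 0.172 K/W
R_extruded polystyrene = R_total − R_other = 0.09493 K/W
k = L/(R·A) = 0.027/(0.09493×8.81)

k ≈ 0.0323 W/(m·K)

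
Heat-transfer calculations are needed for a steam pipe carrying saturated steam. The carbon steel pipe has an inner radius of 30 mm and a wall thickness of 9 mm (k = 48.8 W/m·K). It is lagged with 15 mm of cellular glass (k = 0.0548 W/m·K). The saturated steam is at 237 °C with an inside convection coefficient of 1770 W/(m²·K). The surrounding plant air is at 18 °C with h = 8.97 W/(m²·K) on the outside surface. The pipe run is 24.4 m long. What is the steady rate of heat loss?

Cylindrical conduction, so R = ln(r₂/r₁)/(2πkL) per layer, in series:
R_inner film = 1/(h_i·2πr₁L) = 1/(1770×2π×0.03×24.4) = 1.228×10^-4 K/W
R_carbon steel pipe wall = ln(39/30)/(2π×48.8×24.4) = 3.507×10^-5 K/W
R_cellular glass = ln(54/39)/(2π×0.0548×24.4) = 0.03873 K/W
R_outer film = 1/(h_o·2πr_oL) = 1/(8.97×2π×0.054×24.4) = 0.01347 K/W
R_total = 0.05236 K/W
Q = ΔT/R_total = 219/0.05236

Q ≈ 4180 W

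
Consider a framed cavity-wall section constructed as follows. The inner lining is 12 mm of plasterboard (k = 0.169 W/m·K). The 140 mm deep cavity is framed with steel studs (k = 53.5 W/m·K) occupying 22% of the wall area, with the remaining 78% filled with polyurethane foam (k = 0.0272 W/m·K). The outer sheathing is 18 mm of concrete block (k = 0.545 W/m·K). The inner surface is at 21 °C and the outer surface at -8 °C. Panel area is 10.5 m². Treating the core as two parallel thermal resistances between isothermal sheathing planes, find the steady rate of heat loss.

Sheathing layers in series; stud and cavity paths in parallel between them.
R_inner = 0.012/(0.169×10.5) = 0.006762 K/W
R_stud  = 0.14/(53.5×0.22×10.5) = 0.001133 K/W
R_cav   = 0.14/(0.0272×0.78×10.5) = 0.6285 K/W
1/R_core = 1/R_stud + 1/R_cav → R_core = 0.001131 K/W
R_outer = 0.018/(0.545×10.5) = 0.003145 K/W
R_total = 0.01104 K/W
Q = ΔT/R_total = 29/0.01104

Q ≈ 2630 W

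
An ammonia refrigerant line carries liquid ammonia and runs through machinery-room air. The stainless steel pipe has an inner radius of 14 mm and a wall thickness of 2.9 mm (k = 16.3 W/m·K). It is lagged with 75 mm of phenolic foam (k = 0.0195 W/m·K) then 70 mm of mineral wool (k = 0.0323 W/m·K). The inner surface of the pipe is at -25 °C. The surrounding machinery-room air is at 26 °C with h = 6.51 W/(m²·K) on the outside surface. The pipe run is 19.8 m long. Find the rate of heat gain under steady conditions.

For a radial system each layer contributes R = ln(r_out/r_in)/(2πkL); films add R = 1/(hA).
R_stainless steel pipe wall = ln(16.9/14)/(2π×16.3×19.8) = 9.284×10^-5 K/W
R_phenolic foam = ln(91.9/16.9)/(2π×0.0195×19.8) = 0.698 K/W
R_mineral wool = ln(161.9/91.9)/(2π×0.0323×19.8) = 0.1409 K/W
R_outer film = 1/(h_o·2πr_oL) = 1/(6.51×2π×0.1619×19.8) = 0.007627 K/W
R_total = 0.8467 K/W
Q = ΔT/R_total = 51/0.8467

Q ≈ 60.2 W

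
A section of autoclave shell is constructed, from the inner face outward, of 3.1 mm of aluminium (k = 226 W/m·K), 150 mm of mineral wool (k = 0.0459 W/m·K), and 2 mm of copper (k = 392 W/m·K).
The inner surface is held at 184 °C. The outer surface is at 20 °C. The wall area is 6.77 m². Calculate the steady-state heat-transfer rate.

Q ≈ 340 W

Model the wall as resistances in series:
R_aluminium = L/(kA) = 0.0031/(226×6.77) = 2.026×10^-6 K/W
R_mineral wool = L/(kA) = 0.15/(0.0459×6.77) = 0.4827 K/W
R_copper = L/(kA) = 0.002/(392×6.77) = 7.536×10^-7 K/W
R_total = 0.4827 K/W
Q = ΔT / R_total = 164 / 0.4827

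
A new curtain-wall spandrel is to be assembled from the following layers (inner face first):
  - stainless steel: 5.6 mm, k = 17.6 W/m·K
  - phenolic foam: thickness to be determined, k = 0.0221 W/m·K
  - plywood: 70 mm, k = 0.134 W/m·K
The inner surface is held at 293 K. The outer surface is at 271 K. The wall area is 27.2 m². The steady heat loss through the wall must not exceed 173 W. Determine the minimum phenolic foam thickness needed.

Model the wall as resistances in series:
R_stainless steel = L/(kA) = 0.0056/(17.6×27.2) = 1.17×10^-5 K/W
R_plywood = L/(kA) = 0.07/(0.134×27.2) = 0.01921 K/W
Sum of the known resistances R_other = 0.01922 K/W
Required total resistance R_tot = ΔT/Q_allow = 22/173 = 0.1272 K/W
R_phenolic foam = R_tot − R_other = 0.108 K/W
L = R·k·A = 0.108×0.0221×27.2

L ≈ 64.9 mm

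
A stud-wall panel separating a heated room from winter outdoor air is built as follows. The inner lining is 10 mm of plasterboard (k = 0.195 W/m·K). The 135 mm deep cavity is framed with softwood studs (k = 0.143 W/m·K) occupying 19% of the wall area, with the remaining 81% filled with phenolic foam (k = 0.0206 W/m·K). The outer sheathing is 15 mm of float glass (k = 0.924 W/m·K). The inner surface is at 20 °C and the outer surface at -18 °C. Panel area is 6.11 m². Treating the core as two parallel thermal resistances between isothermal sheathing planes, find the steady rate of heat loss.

Sheathing layers in series; stud and cavity paths in parallel between them.
R_inner = 0.01/(0.195×6.11) = 0.008393 K/W
R_stud  = 0.135/(0.143×0.19×6.11) = 0.8132 K/W
R_cav   = 0.135/(0.0206×0.81×6.11) = 1.324 K/W
1/R_core = 1/R_stud + 1/R_cav → R_core = 0.5038 K/W
R_outer = 0.015/(0.924×6.11) = 0.002657 K/W
R_total = 0.5149 K/W
Q = ΔT/R_total = 38/0.5149

Q ≈ 73.8 W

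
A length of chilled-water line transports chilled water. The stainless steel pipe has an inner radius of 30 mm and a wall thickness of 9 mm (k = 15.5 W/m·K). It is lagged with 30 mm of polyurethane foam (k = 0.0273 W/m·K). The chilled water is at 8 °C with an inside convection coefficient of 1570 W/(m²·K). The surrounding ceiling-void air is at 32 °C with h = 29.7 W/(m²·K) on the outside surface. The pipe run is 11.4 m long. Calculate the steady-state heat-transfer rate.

Q ≈ 80.2 W

Radial resistances (cylindrical: R_cond = ln(r_o/r_i)/(2πkL), R_conv = 1/(h·2πrL)):
R_inner film = 1/(h_i·2πr₁L) = 1/(1570×2π×0.03×11.4) = 2.964×10^-4 K/W
R_stainless steel pipe wall = ln(39/30)/(2π×15.5×11.4) = 2.363×10^-4 K/W
R_polyurethane foam = ln(69/39)/(2π×0.0273×11.4) = 0.2918 K/W
R_outer film = 1/(h_o·2πr_oL) = 1/(29.7×2π×0.069×11.4) = 0.006813 K/W
R_total = 0.2991 K/W
Q = ΔT/R_total = 24/0.2991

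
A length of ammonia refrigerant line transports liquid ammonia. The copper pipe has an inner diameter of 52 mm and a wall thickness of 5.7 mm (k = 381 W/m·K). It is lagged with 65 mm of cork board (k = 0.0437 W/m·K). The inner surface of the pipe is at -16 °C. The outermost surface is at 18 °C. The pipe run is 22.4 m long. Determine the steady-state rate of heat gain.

Q ≈ 187 W

Treating each annulus and film as a series resistance:
R_copper pipe wall = ln(31.7/26)/(2π×381×22.4) = 3.697×10^-6 K/W
R_cork board = ln(96.7/31.7)/(2π×0.0437×22.4) = 0.1813 K/W
R_total = 0.1813 K/W
Q = ΔT/R_total = 34/0.1813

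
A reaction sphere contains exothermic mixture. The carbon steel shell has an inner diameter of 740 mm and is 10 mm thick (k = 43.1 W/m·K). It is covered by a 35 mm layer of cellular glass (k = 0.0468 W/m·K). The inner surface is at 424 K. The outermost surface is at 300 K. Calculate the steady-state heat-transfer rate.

Spherical conduction: R = (1/r_in − 1/r_out)/(4πk) per layer; series-sum.
R_carbon steel shell = (1/0.37 − 1/0.38)/(4π×43.1) = 1.313×10^-4 K/W
R_cellular glass = (1/0.38 − 1/0.415)/(4π×0.0468) = 0.3774 K/W
R_total = 0.3775 K/W
Q = ΔT/R_total = 124/0.3775

Q ≈ 328 W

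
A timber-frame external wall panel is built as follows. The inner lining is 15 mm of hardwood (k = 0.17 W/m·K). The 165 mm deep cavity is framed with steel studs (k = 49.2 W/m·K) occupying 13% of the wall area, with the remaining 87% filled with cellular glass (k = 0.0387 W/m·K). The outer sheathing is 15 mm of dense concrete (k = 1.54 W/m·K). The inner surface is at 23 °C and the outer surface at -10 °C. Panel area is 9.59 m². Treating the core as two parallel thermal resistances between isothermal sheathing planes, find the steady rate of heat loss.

Q ≈ 2560 W

Sheathing layers in series; stud and cavity paths in parallel between them.
R_inner = 0.015/(0.17×9.59) = 0.009201 K/W
R_stud  = 0.165/(49.2×0.13×9.59) = 0.00269 K/W
R_cav   = 0.165/(0.0387×0.87×9.59) = 0.511 K/W
1/R_core = 1/R_stud + 1/R_cav → R_core = 0.002676 K/W
R_outer = 0.015/(1.54×9.59) = 0.001016 K/W
R_total = 0.01289 K/W
Q = ΔT/R_total = 33/0.01289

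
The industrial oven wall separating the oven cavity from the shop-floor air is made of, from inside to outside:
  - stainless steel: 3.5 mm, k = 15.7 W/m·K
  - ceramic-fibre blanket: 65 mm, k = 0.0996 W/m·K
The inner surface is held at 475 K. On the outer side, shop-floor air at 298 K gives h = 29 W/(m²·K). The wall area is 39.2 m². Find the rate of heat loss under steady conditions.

Q ≈ 10100 W

Using the resistance-network approach (series):
R_stainless steel = L/(kA) = 0.0035/(15.7×39.2) = 5.687×10^-6 K/W
R_ceramic-fibre blanket = L/(kA) = 0.065/(0.0996×39.2) = 0.01665 K/W
R_outer film = 1/(h_o·A) = 1/(29×39.2) = 8.797×10^-4 K/W
R_total = 0.01753 K/W
Q = ΔT / R_total = 177 / 0.01753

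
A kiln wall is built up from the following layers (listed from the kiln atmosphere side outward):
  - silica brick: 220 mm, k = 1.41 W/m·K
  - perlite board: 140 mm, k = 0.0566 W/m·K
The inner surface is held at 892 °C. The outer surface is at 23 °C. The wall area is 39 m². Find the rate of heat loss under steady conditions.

Series thermal resistances:
R_silica brick = L/(kA) = 0.22/(1.41×39) = 0.004001 K/W
R_perlite board = L/(kA) = 0.14/(0.0566×39) = 0.06342 K/W
R_total = 0.06742 K/W
Q = ΔT / R_total = 869 / 0.06742

Q ≈ 12900 W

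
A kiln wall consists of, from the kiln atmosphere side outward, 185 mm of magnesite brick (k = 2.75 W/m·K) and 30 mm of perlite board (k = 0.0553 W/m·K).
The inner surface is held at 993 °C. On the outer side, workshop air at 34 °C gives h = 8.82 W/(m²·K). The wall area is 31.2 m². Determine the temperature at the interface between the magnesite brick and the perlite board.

T ≈ 904 °C

Series thermal resistances:
R_magnesite brick = L/(kA) = 0.185/(2.75×31.2) = 0.002156 K/W
R_perlite board = L/(kA) = 0.03/(0.0553×31.2) = 0.01739 K/W
R_outer film = 1/(h_o·A) = 1/(8.82×31.2) = 0.003634 K/W
R_total = 0.02318 K/W;  Q = ΔT/R_total = 959/0.02318 = 41380 W
T_interface = T_inner − Q·ΣR(inner→interface) = 993 − 41400×0.002156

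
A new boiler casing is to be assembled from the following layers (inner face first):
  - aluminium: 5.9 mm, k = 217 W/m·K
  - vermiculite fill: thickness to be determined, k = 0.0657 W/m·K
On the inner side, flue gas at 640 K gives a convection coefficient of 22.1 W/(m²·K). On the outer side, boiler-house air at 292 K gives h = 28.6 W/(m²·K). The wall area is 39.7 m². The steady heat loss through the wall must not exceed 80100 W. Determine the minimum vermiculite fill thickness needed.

Using the resistance-network approach (series):
R_inner film = 1/(h_i·A) = 1/(22.1×39.7) = 0.00114 K/W
R_aluminium = L/(kA) = 0.0059/(217×39.7) = 6.849×10^-7 K/W
R_outer film = 1/(h_o·A) = 1/(28.6×39.7) = 8.807×10^-4 K/W
Sum of the known resistances R_other = 0.002021 K/W
Required total resistance R_tot = ΔT/Q_allow = 348/80100 = 0.004345 K/W
R_vermiculite fill = R_tot − R_other = 0.002323 K/W
L = R·k·A = 0.002323×0.0657×39.7

L ≈ 6.06 mm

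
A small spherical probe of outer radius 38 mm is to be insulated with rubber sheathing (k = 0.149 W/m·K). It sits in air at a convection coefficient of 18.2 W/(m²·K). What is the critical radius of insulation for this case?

r_cr ≈ 16.4 mm

For a sphere r_cr = 2k/h = 2×0.149/18.2
r_cr = 16.4 mm; since the bare radius (38 mm) is above r_cr, any added insulation will reduce heat loss.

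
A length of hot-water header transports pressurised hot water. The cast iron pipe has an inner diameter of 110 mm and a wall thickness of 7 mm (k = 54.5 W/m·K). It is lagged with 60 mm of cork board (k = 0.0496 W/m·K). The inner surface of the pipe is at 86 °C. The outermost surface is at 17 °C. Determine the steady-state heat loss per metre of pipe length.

Per-layer cylindrical resistances, series-summed:
R_cast iron pipe wall = ln(62/55)/(2π×54.5×1) = 3.499×10^-4 K/W
R_cork board = ln(122/62)/(2π×0.0496×1) = 2.172 K/W
R_total = 2.172 K/W
Q = ΔT/R_total = 69/2.172

q′ ≈ 31.8 W/m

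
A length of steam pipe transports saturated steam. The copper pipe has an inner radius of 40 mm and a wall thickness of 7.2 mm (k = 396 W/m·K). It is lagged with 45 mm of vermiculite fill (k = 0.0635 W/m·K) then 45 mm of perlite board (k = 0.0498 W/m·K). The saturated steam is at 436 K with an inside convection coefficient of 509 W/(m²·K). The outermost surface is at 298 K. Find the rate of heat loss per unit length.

q′ ≈ 46.7 W/m

For a radial system each layer contributes R = ln(r_out/r_in)/(2πkL); films add R = 1/(hA).
R_inner film = 1/(h_i·2πr₁L) = 1/(509×2π×0.04×1) = 0.007817 K/W
R_copper pipe wall = ln(47.2/40)/(2π×396×1) = 6.652×10^-5 K/W
R_vermiculite fill = ln(92.2/47.2)/(2π×0.0635×1) = 1.678 K/W
R_perlite board = ln(137.2/92.2)/(2π×0.0498×1) = 1.27 K/W
R_total = 2.956 K/W
Q = ΔT/R_total = 138/2.956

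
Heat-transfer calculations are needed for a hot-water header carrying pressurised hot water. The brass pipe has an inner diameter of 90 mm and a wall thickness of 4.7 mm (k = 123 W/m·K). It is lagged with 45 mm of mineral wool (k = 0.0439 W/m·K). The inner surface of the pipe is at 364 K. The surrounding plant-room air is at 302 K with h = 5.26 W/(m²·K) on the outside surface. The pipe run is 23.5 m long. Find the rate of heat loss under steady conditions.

Per-layer cylindrical resistances, series-summed:
R_brass pipe wall = ln(49.7/45)/(2π×123×23.5) = 5.47×10^-6 K/W
R_mineral wool = ln(94.7/49.7)/(2π×0.0439×23.5) = 0.09946 K/W
R_outer film = 1/(h_o·2πr_oL) = 1/(5.26×2π×0.0947×23.5) = 0.0136 K/W
R_total = 0.1131 K/W
Q = ΔT/R_total = 62/0.1131

Q ≈ 548 W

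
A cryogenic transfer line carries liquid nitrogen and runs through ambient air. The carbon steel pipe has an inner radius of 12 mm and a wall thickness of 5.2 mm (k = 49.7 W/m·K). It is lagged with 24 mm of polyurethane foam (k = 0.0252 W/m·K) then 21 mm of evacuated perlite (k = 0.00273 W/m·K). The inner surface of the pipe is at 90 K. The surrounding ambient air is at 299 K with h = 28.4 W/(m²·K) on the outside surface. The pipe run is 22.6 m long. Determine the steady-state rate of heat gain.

Q ≈ 159 W

Treating each annulus and film as a series resistance:
R_carbon steel pipe wall = ln(17.2/12)/(2π×49.7×22.6) = 5.101×10^-5 K/W
R_polyurethane foam = ln(41.2/17.2)/(2π×0.0252×22.6) = 0.2441 K/W
R_evacuated perlite = ln(62.2/41.2)/(2π×0.00273×22.6) = 1.063 K/W
R_outer film = 1/(h_o·2πr_oL) = 1/(28.4×2π×0.0622×22.6) = 0.003987 K/W
R_total = 1.311 K/W
Q = ΔT/R_total = 209/1.311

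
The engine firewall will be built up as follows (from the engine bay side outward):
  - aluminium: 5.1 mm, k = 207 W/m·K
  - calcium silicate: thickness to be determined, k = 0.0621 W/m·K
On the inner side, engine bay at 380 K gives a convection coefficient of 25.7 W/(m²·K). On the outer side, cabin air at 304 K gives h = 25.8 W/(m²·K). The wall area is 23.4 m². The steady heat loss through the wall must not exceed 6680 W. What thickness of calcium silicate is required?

L ≈ 11.7 mm

Using the resistance-network approach (series):
R_inner film = 1/(h_i·A) = 1/(25.7×23.4) = 0.001663 K/W
R_aluminium = L/(kA) = 0.0051/(207×23.4) = 1.053×10^-6 K/W
R_outer film = 1/(h_o·A) = 1/(25.8×23.4) = 0.001656 K/W
Sum of the known resistances R_other = 0.00332 K/W
Required total resistance R_tot = ΔT/Q_allow = 76/6680 = 0.01138 K/W
R_calcium silicate = R_tot − R_other = 0.008057 K/W
L = R·k·A = 0.008057×0.0621×23.4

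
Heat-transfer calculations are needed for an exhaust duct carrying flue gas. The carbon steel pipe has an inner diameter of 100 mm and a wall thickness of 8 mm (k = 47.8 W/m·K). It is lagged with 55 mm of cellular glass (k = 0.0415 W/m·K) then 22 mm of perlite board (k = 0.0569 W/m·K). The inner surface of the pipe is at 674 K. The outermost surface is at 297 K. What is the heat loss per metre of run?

Per-layer cylindrical resistances, series-summed:
R_carbon steel pipe wall = ln(58/50)/(2π×47.8×1) = 4.942×10^-4 K/W
R_cellular glass = ln(113/58)/(2π×0.0415×1) = 2.558 K/W
R_perlite board = ln(135/113)/(2π×0.0569×1) = 0.4976 K/W
R_total = 3.056 K/W
Q = ΔT/R_total = 377/3.056

q′ ≈ 123 W/m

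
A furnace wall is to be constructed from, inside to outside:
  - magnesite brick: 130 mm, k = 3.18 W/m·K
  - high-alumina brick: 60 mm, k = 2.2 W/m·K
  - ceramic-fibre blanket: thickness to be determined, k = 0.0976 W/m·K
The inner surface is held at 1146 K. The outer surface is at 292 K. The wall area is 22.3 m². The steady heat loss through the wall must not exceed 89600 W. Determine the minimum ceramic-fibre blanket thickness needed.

Model the wall as resistances in series:
R_magnesite brick = L/(kA) = 0.13/(3.18×22.3) = 0.001833 K/W
R_high-alumina brick = L/(kA) = 0.06/(2.2×22.3) = 0.001223 K/W
Sum of the known resistances R_other = 0.003056 K/W
Required total resistance R_tot = ΔT/Q_allow = 854/89600 = 0.009531 K/W
R_ceramic-fibre blanket = R_tot − R_other = 0.006475 K/W
L = R·k·A = 0.006475×0.0976×22.3

L ≈ 14.1 mm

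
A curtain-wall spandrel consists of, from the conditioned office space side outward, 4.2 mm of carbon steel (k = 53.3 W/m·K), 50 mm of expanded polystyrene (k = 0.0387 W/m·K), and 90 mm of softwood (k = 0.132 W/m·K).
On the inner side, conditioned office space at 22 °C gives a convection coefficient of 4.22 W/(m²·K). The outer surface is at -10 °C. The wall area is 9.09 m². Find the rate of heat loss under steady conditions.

Series thermal resistances:
R_inner film = 1/(h_i·A) = 1/(4.22×9.09) = 0.02607 K/W
R_carbon steel = L/(kA) = 0.0042/(53.3×9.09) = 8.669×10^-6 K/W
R_expanded polystyrene = L/(kA) = 0.05/(0.0387×9.09) = 0.1421 K/W
R_softwood = L/(kA) = 0.09/(0.132×9.09) = 0.07501 K/W
R_total = 0.2432 K/W
Q = ΔT / R_total = 32 / 0.2432

Q ≈ 132 W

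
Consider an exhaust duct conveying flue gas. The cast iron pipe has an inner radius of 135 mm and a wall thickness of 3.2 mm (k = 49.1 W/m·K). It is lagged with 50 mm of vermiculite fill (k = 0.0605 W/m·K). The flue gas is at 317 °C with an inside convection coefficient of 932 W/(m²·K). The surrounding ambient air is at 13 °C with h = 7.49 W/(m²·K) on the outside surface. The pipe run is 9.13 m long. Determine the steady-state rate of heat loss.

Q ≈ 3000 W

For a radial system each layer contributes R = ln(r_out/r_in)/(2πkL); films add R = 1/(hA).
R_inner film = 1/(h_i·2πr₁L) = 1/(932×2π×0.135×9.13) = 1.385×10^-4 K/W
R_cast iron pipe wall = ln(138.2/135)/(2π×49.1×9.13) = 8.317×10^-6 K/W
R_vermiculite fill = ln(188.2/138.2)/(2π×0.0605×9.13) = 0.08898 K/W
R_outer film = 1/(h_o·2πr_oL) = 1/(7.49×2π×0.1882×9.13) = 0.01237 K/W
R_total = 0.1015 K/W
Q = ΔT/R_total = 304/0.1015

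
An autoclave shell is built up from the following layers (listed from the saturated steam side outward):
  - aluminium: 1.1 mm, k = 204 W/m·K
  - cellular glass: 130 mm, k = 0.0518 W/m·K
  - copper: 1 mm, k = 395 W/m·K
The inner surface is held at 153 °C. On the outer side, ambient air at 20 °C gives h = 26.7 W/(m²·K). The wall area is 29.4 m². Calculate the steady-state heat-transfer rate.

Q ≈ 1540 W

Model the wall as resistances in series:
R_aluminium = L/(kA) = 0.0011/(204×29.4) = 1.834×10^-7 K/W
R_cellular glass = L/(kA) = 0.13/(0.0518×29.4) = 0.08536 K/W
R_copper = L/(kA) = 0.001/(395×29.4) = 8.611×10^-8 K/W
R_outer film = 1/(h_o·A) = 1/(26.7×29.4) = 0.001274 K/W
R_total = 0.08664 K/W
Q = ΔT / R_total = 133 / 0.08664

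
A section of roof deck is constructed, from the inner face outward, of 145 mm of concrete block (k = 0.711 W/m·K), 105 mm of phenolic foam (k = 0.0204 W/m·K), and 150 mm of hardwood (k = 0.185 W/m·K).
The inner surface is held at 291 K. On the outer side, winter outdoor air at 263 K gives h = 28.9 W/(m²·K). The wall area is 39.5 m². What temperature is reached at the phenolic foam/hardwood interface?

Model the wall as resistances in series:
R_concrete block = L/(kA) = 0.145/(0.711×39.5) = 0.005163 K/W
R_phenolic foam = L/(kA) = 0.105/(0.0204×39.5) = 0.1303 K/W
R_hardwood = L/(kA) = 0.15/(0.185×39.5) = 0.02053 K/W
R_outer film = 1/(h_o·A) = 1/(28.9×39.5) = 8.76×10^-4 K/W
R_total = 0.1569 K/W;  Q = ΔT/R_total = 28/0.1569 = 178.5 W
T_interface = T_inner − Q·ΣR(inner→interface) = 291 − 178×0.1355

T ≈ 267 K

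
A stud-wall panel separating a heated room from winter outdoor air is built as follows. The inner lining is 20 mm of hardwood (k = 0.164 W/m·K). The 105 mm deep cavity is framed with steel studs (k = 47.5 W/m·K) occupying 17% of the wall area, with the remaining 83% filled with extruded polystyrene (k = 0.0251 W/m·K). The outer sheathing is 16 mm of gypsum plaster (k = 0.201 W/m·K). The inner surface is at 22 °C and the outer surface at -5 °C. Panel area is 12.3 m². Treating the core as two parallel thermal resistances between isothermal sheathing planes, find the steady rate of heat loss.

Q ≈ 1550 W

Sheathing layers in series; stud and cavity paths in parallel between them.
R_inner = 0.02/(0.164×12.3) = 0.009915 K/W
R_stud  = 0.105/(47.5×0.17×12.3) = 0.001057 K/W
R_cav   = 0.105/(0.0251×0.83×12.3) = 0.4098 K/W
1/R_core = 1/R_stud + 1/R_cav → R_core = 0.001054 K/W
R_outer = 0.016/(0.201×12.3) = 0.006472 K/W
R_total = 0.01744 K/W
Q = ΔT/R_total = 27/0.01744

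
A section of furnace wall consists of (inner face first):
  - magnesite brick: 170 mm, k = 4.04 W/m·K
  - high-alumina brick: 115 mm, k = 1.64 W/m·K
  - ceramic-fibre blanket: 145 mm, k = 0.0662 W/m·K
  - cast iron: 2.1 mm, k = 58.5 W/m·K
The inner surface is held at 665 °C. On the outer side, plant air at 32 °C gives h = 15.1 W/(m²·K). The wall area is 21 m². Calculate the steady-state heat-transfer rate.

Model the wall as resistances in series:
R_magnesite brick = L/(kA) = 0.17/(4.04×21) = 0.002004 K/W
R_high-alumina brick = L/(kA) = 0.115/(1.64×21) = 0.003339 K/W
R_ceramic-fibre blanket = L/(kA) = 0.145/(0.0662×21) = 0.1043 K/W
R_cast iron = L/(kA) = 0.0021/(58.5×21) = 1.709×10^-6 K/W
R_outer film = 1/(h_o·A) = 1/(15.1×21) = 0.003154 K/W
R_total = 0.1128 K/W
Q = ΔT / R_total = 633 / 0.1128

Q ≈ 5610 W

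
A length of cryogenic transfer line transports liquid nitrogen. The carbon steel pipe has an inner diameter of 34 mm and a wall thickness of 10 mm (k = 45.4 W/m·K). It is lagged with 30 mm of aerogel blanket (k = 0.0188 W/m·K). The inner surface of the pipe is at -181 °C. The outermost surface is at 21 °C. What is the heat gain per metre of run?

Treating each annulus and film as a series resistance:
R_carbon steel pipe wall = ln(27/17)/(2π×45.4×1) = 0.001622 K/W
R_aerogel blanket = ln(57/27)/(2π×0.0188×1) = 6.326 K/W
R_total = 6.327 K/W
Q = ΔT/R_total = 202/6.327

q′ ≈ 31.9 W/m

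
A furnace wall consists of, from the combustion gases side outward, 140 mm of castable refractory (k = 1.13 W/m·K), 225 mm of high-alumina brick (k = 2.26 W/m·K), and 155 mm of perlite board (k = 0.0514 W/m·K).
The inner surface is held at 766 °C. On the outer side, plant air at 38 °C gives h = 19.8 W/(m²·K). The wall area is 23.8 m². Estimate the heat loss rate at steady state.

Thermal resistances in series:
R_castable refractory = L/(kA) = 0.14/(1.13×23.8) = 0.005206 K/W
R_high-alumina brick = L/(kA) = 0.225/(2.26×23.8) = 0.004183 K/W
R_perlite board = L/(kA) = 0.155/(0.0514×23.8) = 0.1267 K/W
R_outer film = 1/(h_o·A) = 1/(19.8×23.8) = 0.002122 K/W
R_total = 0.1382 K/W
Q = ΔT / R_total = 728 / 0.1382

Q ≈ 5270 W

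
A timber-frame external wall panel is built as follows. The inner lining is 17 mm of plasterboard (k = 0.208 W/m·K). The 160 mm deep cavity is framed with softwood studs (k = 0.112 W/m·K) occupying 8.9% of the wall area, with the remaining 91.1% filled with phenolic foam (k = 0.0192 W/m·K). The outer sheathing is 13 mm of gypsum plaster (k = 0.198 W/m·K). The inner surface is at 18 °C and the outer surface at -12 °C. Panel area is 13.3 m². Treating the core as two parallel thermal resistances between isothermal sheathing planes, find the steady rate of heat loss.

Q ≈ 66.8 W

Sheathing layers in series; stud and cavity paths in parallel between them.
R_inner = 0.017/(0.208×13.3) = 0.006145 K/W
R_stud  = 0.16/(0.112×0.089×13.3) = 1.207 K/W
R_cav   = 0.16/(0.0192×0.911×13.3) = 0.6878 K/W
1/R_core = 1/R_stud + 1/R_cav → R_core = 0.4381 K/W
R_outer = 0.013/(0.198×13.3) = 0.004937 K/W
R_total = 0.4492 K/W
Q = ΔT/R_total = 30/0.4492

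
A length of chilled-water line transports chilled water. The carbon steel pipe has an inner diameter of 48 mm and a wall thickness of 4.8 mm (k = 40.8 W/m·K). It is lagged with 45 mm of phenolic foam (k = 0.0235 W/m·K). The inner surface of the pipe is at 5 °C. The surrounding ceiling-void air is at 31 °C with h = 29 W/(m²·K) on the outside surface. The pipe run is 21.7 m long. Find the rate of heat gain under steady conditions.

Q ≈ 87.5 W

Treating each annulus and film as a series resistance:
R_carbon steel pipe wall = ln(28.8/24)/(2π×40.8×21.7) = 3.277×10^-5 K/W
R_phenolic foam = ln(73.8/28.8)/(2π×0.0235×21.7) = 0.2937 K/W
R_outer film = 1/(h_o·2πr_oL) = 1/(29×2π×0.0738×21.7) = 0.003427 K/W
R_total = 0.2971 K/W
Q = ΔT/R_total = 26/0.2971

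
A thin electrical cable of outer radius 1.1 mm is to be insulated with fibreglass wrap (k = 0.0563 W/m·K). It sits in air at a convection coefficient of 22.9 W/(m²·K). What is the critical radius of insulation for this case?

For a cylinder r_cr = k/h = 0.0563/22.9
r_cr = 2.46 mm; since the bare radius (1.1 mm) is below r_cr, adding a thin layer of insulation will *increase* heat loss.

r_cr ≈ 2.46 mm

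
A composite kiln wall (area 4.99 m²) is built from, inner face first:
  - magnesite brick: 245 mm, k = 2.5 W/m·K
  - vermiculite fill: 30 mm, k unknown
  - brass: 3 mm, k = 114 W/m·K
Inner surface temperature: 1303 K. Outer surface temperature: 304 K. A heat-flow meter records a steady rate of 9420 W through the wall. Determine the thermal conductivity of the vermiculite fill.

Thermal resistances in series:
R_magnesite brick = L/(kA) = 0.245/(2.5×4.99) = 0.01964 K/W
R_brass = L/(kA) = 0.003/(114×4.99) = 5.274×10^-6 K/W
Sum of known resistances R_other = 0.01964 K/W
Total R = ΔT/Q = 999/9420 = 0.1061 K/W
R_vermiculite fill = R_total − R_other = 0.08641 K/W
k = L/(R·A) = 0.03/(0.08641×4.99)

k ≈ 0.0696 W/(m·K)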